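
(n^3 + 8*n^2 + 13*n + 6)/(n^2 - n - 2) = (n^2 + 7*n + 6)/(n - 2)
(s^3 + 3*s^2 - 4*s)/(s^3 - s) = (s + 4)/(s + 1)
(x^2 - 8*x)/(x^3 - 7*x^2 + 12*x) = (x - 8)/(x^2 - 7*x + 12)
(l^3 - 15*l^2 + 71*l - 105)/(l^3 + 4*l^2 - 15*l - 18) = (l^2 - 12*l + 35)/(l^2 + 7*l + 6)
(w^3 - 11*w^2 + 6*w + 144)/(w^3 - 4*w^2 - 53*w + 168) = (w^2 - 3*w - 18)/(w^2 + 4*w - 21)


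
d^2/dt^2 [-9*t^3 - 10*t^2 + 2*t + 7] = -54*t - 20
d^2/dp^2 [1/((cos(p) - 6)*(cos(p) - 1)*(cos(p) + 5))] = (18*(1 - cos(p)^2)^2 + 12*sin(p)^6 + 3*cos(p)^6 + 22*cos(p)^5 + 64*cos(p)^3 - 1159*cos(p)^2 - 702*cos(p) + 1772)/((cos(p) - 6)^3*(cos(p) - 1)^3*(cos(p) + 5)^3)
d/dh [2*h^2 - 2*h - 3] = 4*h - 2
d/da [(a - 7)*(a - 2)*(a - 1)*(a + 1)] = 4*a^3 - 27*a^2 + 26*a + 9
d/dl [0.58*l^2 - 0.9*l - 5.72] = 1.16*l - 0.9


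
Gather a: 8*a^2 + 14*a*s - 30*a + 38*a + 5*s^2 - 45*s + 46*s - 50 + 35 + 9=8*a^2 + a*(14*s + 8) + 5*s^2 + s - 6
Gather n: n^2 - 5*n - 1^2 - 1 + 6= n^2 - 5*n + 4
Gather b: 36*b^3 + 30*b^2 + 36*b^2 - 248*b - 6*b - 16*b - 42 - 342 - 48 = 36*b^3 + 66*b^2 - 270*b - 432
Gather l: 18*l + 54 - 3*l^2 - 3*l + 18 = -3*l^2 + 15*l + 72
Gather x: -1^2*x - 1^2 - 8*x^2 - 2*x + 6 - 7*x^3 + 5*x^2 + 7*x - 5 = -7*x^3 - 3*x^2 + 4*x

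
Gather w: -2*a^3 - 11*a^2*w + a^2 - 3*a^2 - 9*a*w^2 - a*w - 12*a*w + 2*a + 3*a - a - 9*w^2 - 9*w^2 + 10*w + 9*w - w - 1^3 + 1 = -2*a^3 - 2*a^2 + 4*a + w^2*(-9*a - 18) + w*(-11*a^2 - 13*a + 18)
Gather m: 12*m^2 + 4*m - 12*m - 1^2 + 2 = 12*m^2 - 8*m + 1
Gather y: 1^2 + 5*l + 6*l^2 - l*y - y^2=6*l^2 - l*y + 5*l - y^2 + 1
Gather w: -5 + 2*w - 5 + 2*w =4*w - 10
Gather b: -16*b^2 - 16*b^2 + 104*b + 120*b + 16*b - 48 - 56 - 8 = -32*b^2 + 240*b - 112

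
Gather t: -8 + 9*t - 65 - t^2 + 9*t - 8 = -t^2 + 18*t - 81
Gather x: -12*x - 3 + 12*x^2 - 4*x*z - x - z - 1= 12*x^2 + x*(-4*z - 13) - z - 4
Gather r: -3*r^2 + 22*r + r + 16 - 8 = -3*r^2 + 23*r + 8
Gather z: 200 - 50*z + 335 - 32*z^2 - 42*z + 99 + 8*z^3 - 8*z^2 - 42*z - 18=8*z^3 - 40*z^2 - 134*z + 616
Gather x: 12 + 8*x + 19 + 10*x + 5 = 18*x + 36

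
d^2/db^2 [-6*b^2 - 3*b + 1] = -12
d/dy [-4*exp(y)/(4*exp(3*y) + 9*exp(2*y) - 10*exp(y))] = (32*exp(y) + 36)*exp(y)/(4*exp(2*y) + 9*exp(y) - 10)^2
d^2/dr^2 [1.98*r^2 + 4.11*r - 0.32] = 3.96000000000000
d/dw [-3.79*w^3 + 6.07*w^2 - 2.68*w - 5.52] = -11.37*w^2 + 12.14*w - 2.68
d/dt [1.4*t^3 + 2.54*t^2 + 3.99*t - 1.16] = 4.2*t^2 + 5.08*t + 3.99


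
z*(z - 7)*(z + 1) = z^3 - 6*z^2 - 7*z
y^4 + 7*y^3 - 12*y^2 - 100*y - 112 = (y - 4)*(y + 2)^2*(y + 7)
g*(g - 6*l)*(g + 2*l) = g^3 - 4*g^2*l - 12*g*l^2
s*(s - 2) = s^2 - 2*s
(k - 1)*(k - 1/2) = k^2 - 3*k/2 + 1/2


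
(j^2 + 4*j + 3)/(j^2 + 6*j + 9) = (j + 1)/(j + 3)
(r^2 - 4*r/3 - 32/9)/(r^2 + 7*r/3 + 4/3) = (r - 8/3)/(r + 1)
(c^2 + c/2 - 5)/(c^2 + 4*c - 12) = (c + 5/2)/(c + 6)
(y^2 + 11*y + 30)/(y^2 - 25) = (y + 6)/(y - 5)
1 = 1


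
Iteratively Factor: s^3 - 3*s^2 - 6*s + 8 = (s - 1)*(s^2 - 2*s - 8) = (s - 4)*(s - 1)*(s + 2)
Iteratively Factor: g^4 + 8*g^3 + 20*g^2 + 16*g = (g + 4)*(g^3 + 4*g^2 + 4*g) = (g + 2)*(g + 4)*(g^2 + 2*g) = g*(g + 2)*(g + 4)*(g + 2)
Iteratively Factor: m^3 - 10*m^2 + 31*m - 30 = (m - 5)*(m^2 - 5*m + 6) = (m - 5)*(m - 3)*(m - 2)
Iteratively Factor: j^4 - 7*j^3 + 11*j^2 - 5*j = (j)*(j^3 - 7*j^2 + 11*j - 5) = j*(j - 5)*(j^2 - 2*j + 1) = j*(j - 5)*(j - 1)*(j - 1)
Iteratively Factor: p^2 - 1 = (p + 1)*(p - 1)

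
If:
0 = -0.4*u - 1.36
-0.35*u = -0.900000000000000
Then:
No Solution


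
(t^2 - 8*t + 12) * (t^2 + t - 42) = t^4 - 7*t^3 - 38*t^2 + 348*t - 504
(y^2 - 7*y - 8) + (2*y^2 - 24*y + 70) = 3*y^2 - 31*y + 62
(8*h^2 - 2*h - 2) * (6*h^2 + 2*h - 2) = 48*h^4 + 4*h^3 - 32*h^2 + 4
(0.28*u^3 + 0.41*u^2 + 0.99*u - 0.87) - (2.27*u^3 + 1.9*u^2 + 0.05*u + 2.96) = -1.99*u^3 - 1.49*u^2 + 0.94*u - 3.83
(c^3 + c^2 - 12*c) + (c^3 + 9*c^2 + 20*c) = 2*c^3 + 10*c^2 + 8*c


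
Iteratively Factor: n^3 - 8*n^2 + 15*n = (n)*(n^2 - 8*n + 15) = n*(n - 3)*(n - 5)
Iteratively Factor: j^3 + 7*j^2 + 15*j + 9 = (j + 1)*(j^2 + 6*j + 9) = (j + 1)*(j + 3)*(j + 3)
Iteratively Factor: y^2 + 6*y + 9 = (y + 3)*(y + 3)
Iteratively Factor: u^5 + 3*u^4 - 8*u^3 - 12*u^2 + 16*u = (u - 1)*(u^4 + 4*u^3 - 4*u^2 - 16*u) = (u - 2)*(u - 1)*(u^3 + 6*u^2 + 8*u) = u*(u - 2)*(u - 1)*(u^2 + 6*u + 8) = u*(u - 2)*(u - 1)*(u + 2)*(u + 4)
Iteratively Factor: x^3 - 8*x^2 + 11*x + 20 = (x - 5)*(x^2 - 3*x - 4) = (x - 5)*(x + 1)*(x - 4)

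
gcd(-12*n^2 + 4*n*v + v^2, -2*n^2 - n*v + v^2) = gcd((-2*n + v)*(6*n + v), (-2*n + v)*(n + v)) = -2*n + v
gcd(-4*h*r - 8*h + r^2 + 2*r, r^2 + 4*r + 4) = r + 2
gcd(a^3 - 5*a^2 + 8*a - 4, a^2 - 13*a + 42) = 1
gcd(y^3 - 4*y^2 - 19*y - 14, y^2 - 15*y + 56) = y - 7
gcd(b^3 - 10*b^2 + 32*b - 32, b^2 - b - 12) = b - 4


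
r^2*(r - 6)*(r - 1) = r^4 - 7*r^3 + 6*r^2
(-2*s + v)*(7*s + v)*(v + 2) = -14*s^2*v - 28*s^2 + 5*s*v^2 + 10*s*v + v^3 + 2*v^2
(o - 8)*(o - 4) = o^2 - 12*o + 32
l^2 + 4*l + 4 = (l + 2)^2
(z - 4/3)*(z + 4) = z^2 + 8*z/3 - 16/3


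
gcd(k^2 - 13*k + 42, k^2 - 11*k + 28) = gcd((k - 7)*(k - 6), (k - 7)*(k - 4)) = k - 7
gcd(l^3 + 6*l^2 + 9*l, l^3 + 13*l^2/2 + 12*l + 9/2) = l^2 + 6*l + 9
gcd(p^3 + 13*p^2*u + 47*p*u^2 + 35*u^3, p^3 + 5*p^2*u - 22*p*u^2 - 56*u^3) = p + 7*u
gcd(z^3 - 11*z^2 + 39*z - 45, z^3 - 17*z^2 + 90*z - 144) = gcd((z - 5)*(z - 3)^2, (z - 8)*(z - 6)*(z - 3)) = z - 3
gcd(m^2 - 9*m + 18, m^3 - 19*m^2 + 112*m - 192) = m - 3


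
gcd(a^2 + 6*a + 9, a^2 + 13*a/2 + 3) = 1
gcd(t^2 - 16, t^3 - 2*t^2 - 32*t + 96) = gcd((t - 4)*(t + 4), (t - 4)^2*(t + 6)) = t - 4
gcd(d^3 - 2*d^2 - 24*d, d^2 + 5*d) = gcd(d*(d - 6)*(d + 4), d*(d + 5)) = d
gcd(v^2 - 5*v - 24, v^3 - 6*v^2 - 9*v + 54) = v + 3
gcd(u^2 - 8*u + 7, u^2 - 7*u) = u - 7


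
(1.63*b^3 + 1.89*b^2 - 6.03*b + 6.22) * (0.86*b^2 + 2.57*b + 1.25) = 1.4018*b^5 + 5.8145*b^4 + 1.709*b^3 - 7.7854*b^2 + 8.4479*b + 7.775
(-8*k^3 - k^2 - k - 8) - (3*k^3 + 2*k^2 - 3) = -11*k^3 - 3*k^2 - k - 5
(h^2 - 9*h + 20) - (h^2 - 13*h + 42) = 4*h - 22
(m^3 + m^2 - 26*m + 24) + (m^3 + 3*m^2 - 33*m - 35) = 2*m^3 + 4*m^2 - 59*m - 11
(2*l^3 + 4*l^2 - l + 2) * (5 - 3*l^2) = -6*l^5 - 12*l^4 + 13*l^3 + 14*l^2 - 5*l + 10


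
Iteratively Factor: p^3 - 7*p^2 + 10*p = (p - 2)*(p^2 - 5*p) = (p - 5)*(p - 2)*(p)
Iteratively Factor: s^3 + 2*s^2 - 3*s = (s)*(s^2 + 2*s - 3) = s*(s + 3)*(s - 1)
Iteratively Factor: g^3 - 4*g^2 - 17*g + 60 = (g + 4)*(g^2 - 8*g + 15) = (g - 3)*(g + 4)*(g - 5)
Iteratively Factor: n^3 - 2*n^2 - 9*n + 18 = (n + 3)*(n^2 - 5*n + 6) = (n - 3)*(n + 3)*(n - 2)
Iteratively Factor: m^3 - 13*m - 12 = (m + 1)*(m^2 - m - 12) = (m - 4)*(m + 1)*(m + 3)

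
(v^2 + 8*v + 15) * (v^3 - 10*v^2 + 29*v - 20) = v^5 - 2*v^4 - 36*v^3 + 62*v^2 + 275*v - 300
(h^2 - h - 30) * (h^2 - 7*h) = h^4 - 8*h^3 - 23*h^2 + 210*h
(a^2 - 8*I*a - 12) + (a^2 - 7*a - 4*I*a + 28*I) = 2*a^2 - 7*a - 12*I*a - 12 + 28*I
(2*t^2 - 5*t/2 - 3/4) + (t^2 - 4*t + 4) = 3*t^2 - 13*t/2 + 13/4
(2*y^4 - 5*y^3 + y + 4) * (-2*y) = -4*y^5 + 10*y^4 - 2*y^2 - 8*y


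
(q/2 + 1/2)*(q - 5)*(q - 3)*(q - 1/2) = q^4/2 - 15*q^3/4 + 21*q^2/4 + 23*q/4 - 15/4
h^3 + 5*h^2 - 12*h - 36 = (h - 3)*(h + 2)*(h + 6)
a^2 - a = a*(a - 1)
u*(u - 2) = u^2 - 2*u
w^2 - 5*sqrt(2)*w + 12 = (w - 3*sqrt(2))*(w - 2*sqrt(2))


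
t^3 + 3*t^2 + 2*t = t*(t + 1)*(t + 2)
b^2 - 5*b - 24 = (b - 8)*(b + 3)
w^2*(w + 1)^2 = w^4 + 2*w^3 + w^2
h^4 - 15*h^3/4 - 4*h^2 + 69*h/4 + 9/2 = (h - 3)^2*(h + 1/4)*(h + 2)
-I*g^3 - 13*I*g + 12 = (g - 4*I)*(g + 3*I)*(-I*g + 1)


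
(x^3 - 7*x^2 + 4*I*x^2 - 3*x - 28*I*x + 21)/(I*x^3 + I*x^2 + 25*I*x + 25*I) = (-I*x^3 + x^2*(4 + 7*I) + x*(-28 + 3*I) - 21*I)/(x^3 + x^2 + 25*x + 25)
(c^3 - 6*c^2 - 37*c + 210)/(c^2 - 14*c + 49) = (c^2 + c - 30)/(c - 7)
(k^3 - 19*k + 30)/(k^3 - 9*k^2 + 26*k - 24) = (k + 5)/(k - 4)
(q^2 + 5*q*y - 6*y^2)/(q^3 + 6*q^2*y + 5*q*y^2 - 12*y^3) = (q + 6*y)/(q^2 + 7*q*y + 12*y^2)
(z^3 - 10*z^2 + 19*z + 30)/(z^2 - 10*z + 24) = (z^2 - 4*z - 5)/(z - 4)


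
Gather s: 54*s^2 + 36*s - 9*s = 54*s^2 + 27*s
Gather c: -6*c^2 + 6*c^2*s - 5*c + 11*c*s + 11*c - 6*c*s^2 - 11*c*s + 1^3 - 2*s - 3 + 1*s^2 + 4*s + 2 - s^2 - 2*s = c^2*(6*s - 6) + c*(6 - 6*s^2)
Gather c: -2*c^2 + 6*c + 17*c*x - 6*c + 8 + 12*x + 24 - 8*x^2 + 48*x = -2*c^2 + 17*c*x - 8*x^2 + 60*x + 32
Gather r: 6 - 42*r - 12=-42*r - 6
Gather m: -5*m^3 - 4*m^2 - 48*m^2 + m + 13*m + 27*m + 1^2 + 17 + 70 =-5*m^3 - 52*m^2 + 41*m + 88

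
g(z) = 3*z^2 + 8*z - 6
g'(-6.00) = -28.00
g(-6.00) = 54.00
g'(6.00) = 44.00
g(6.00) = 150.00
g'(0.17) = 9.02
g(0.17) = -4.55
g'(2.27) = 21.62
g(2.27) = 27.62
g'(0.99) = 13.94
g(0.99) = 4.86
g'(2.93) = 25.58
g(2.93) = 43.19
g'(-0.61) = 4.34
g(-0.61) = -9.76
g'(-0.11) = 7.34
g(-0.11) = -6.84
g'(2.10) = 20.60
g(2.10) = 24.03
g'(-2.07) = -4.42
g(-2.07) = -9.71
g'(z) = 6*z + 8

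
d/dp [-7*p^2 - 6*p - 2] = -14*p - 6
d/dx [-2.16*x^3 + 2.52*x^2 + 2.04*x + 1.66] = -6.48*x^2 + 5.04*x + 2.04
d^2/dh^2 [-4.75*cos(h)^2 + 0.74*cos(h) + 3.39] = -0.74*cos(h) + 9.5*cos(2*h)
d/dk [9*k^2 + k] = 18*k + 1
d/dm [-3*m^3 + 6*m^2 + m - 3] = -9*m^2 + 12*m + 1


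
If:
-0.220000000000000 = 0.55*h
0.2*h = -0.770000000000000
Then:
No Solution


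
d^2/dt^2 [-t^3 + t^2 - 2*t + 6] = 2 - 6*t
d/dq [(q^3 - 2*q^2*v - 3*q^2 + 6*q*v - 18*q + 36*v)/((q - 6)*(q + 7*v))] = (q^2 + 14*q*v - 14*v^2 + 27*v)/(q^2 + 14*q*v + 49*v^2)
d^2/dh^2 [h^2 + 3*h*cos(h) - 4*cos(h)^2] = -3*h*cos(h) - 16*sin(h)^2 - 6*sin(h) + 10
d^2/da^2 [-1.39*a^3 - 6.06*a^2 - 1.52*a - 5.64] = -8.34*a - 12.12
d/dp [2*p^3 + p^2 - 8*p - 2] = 6*p^2 + 2*p - 8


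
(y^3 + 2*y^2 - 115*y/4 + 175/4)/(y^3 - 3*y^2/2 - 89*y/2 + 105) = (y - 5/2)/(y - 6)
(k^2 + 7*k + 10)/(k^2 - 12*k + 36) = (k^2 + 7*k + 10)/(k^2 - 12*k + 36)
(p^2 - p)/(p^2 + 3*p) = (p - 1)/(p + 3)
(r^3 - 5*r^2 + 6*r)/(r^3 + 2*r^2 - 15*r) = (r - 2)/(r + 5)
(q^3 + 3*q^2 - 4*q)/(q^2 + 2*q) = (q^2 + 3*q - 4)/(q + 2)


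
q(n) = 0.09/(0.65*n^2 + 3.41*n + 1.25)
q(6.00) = 0.00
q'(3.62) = -0.00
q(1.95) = 0.01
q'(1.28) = -0.01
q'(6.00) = -0.00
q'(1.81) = -0.01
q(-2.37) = -0.03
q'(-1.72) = -0.01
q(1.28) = 0.01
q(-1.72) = -0.03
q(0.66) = 0.02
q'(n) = 0.09*(-1.3*n - 3.41)/(0.65*n^2 + 3.41*n + 1.25)^2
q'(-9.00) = 0.00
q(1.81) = 0.01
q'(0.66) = -0.03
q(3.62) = 0.00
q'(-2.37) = -0.00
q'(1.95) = -0.00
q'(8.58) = -0.00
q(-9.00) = 0.00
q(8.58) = 0.00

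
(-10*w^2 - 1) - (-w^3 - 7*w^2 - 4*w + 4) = w^3 - 3*w^2 + 4*w - 5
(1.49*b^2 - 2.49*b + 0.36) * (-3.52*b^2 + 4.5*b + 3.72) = -5.2448*b^4 + 15.4698*b^3 - 6.9294*b^2 - 7.6428*b + 1.3392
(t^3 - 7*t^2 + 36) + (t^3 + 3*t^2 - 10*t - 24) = 2*t^3 - 4*t^2 - 10*t + 12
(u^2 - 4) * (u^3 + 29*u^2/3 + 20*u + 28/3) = u^5 + 29*u^4/3 + 16*u^3 - 88*u^2/3 - 80*u - 112/3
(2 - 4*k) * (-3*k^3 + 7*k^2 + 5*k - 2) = 12*k^4 - 34*k^3 - 6*k^2 + 18*k - 4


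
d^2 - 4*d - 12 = (d - 6)*(d + 2)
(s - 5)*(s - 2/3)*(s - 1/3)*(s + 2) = s^4 - 4*s^3 - 61*s^2/9 + 28*s/3 - 20/9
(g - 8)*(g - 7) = g^2 - 15*g + 56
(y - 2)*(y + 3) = y^2 + y - 6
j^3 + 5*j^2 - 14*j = j*(j - 2)*(j + 7)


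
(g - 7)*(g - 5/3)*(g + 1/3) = g^3 - 25*g^2/3 + 79*g/9 + 35/9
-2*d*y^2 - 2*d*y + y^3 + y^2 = y*(-2*d + y)*(y + 1)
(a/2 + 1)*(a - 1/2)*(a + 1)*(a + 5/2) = a^4/2 + 5*a^3/2 + 27*a^2/8 + a/8 - 5/4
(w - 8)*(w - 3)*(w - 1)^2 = w^4 - 13*w^3 + 47*w^2 - 59*w + 24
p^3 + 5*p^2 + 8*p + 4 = (p + 1)*(p + 2)^2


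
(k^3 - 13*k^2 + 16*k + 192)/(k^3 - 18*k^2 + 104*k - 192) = (k^2 - 5*k - 24)/(k^2 - 10*k + 24)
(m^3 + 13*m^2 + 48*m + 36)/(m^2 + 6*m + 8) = (m^3 + 13*m^2 + 48*m + 36)/(m^2 + 6*m + 8)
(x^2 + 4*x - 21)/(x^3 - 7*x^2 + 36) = (x + 7)/(x^2 - 4*x - 12)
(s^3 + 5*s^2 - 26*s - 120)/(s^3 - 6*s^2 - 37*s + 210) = (s + 4)/(s - 7)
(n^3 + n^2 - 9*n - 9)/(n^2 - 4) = (n^3 + n^2 - 9*n - 9)/(n^2 - 4)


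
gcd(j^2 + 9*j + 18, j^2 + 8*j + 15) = j + 3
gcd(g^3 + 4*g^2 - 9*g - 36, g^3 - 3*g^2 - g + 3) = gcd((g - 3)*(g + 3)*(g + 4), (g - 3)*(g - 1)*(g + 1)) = g - 3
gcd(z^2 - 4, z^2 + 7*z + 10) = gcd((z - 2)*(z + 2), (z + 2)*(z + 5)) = z + 2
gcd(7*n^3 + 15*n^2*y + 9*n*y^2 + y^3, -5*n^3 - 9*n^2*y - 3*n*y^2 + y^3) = n^2 + 2*n*y + y^2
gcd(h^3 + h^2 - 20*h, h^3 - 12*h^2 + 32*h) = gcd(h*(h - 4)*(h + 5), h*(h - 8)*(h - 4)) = h^2 - 4*h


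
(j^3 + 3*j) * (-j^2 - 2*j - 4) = -j^5 - 2*j^4 - 7*j^3 - 6*j^2 - 12*j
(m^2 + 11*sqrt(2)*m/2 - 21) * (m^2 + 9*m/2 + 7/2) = m^4 + 9*m^3/2 + 11*sqrt(2)*m^3/2 - 35*m^2/2 + 99*sqrt(2)*m^2/4 - 189*m/2 + 77*sqrt(2)*m/4 - 147/2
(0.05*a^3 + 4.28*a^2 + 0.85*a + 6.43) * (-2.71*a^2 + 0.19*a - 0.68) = -0.1355*a^5 - 11.5893*a^4 - 1.5243*a^3 - 20.1742*a^2 + 0.6437*a - 4.3724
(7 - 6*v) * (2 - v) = 6*v^2 - 19*v + 14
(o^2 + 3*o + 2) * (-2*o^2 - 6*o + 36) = -2*o^4 - 12*o^3 + 14*o^2 + 96*o + 72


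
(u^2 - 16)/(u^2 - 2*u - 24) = (u - 4)/(u - 6)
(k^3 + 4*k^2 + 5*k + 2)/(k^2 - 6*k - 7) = (k^2 + 3*k + 2)/(k - 7)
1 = 1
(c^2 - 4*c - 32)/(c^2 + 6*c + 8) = (c - 8)/(c + 2)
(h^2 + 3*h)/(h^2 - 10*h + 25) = h*(h + 3)/(h^2 - 10*h + 25)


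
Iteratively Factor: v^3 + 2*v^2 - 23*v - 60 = (v + 4)*(v^2 - 2*v - 15) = (v - 5)*(v + 4)*(v + 3)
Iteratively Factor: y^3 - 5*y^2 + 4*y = (y)*(y^2 - 5*y + 4) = y*(y - 4)*(y - 1)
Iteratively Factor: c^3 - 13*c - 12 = (c - 4)*(c^2 + 4*c + 3) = (c - 4)*(c + 1)*(c + 3)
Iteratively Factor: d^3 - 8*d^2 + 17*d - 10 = (d - 2)*(d^2 - 6*d + 5) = (d - 2)*(d - 1)*(d - 5)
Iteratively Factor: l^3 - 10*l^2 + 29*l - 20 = (l - 5)*(l^2 - 5*l + 4) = (l - 5)*(l - 1)*(l - 4)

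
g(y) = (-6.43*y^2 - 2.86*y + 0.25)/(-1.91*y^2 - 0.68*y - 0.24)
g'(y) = (-12.86*y - 2.86)/(-1.91*y^2 - 0.68*y - 0.24) + (3.82*y + 0.68)*(-6.43*y^2 - 2.86*y + 0.25)/(-1.91*y^2 - 0.68*y - 0.24)^2 = (-1.0902*y^2 + 4.0414*y + 0.8564)/(3.6481*y^4 + 2.5976*y^3 + 1.3792*y^2 + 0.3264*y + 0.0576)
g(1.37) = 3.31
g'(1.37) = 0.19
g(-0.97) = 2.20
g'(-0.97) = -2.16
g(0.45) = 2.51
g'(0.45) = 2.82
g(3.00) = 3.40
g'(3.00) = 0.01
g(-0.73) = 1.43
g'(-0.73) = -4.61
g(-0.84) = 1.85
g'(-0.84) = -3.20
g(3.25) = 3.40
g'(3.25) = 0.00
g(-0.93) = 2.11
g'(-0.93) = -2.42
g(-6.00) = 3.30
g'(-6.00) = -0.01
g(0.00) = -1.04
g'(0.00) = 14.87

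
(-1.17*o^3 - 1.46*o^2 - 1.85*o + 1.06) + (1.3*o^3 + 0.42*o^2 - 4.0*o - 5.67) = 0.13*o^3 - 1.04*o^2 - 5.85*o - 4.61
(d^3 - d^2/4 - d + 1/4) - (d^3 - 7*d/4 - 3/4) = -d^2/4 + 3*d/4 + 1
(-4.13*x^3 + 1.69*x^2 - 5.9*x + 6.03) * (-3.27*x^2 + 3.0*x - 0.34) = 13.5051*x^5 - 17.9163*x^4 + 25.7672*x^3 - 37.9927*x^2 + 20.096*x - 2.0502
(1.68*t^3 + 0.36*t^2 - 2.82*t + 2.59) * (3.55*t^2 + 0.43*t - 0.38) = 5.964*t^5 + 2.0004*t^4 - 10.4946*t^3 + 7.8451*t^2 + 2.1853*t - 0.9842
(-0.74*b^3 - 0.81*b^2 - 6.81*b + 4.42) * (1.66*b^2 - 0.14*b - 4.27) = -1.2284*b^5 - 1.241*b^4 - 8.0314*b^3 + 11.7493*b^2 + 28.4599*b - 18.8734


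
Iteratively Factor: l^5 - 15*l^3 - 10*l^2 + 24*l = (l)*(l^4 - 15*l^2 - 10*l + 24) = l*(l + 3)*(l^3 - 3*l^2 - 6*l + 8) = l*(l - 1)*(l + 3)*(l^2 - 2*l - 8) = l*(l - 4)*(l - 1)*(l + 3)*(l + 2)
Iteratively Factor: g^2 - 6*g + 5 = (g - 5)*(g - 1)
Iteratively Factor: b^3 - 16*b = (b - 4)*(b^2 + 4*b) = (b - 4)*(b + 4)*(b)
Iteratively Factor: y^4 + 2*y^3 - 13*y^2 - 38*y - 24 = (y + 3)*(y^3 - y^2 - 10*y - 8) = (y + 2)*(y + 3)*(y^2 - 3*y - 4) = (y - 4)*(y + 2)*(y + 3)*(y + 1)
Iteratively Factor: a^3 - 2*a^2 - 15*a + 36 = (a - 3)*(a^2 + a - 12) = (a - 3)^2*(a + 4)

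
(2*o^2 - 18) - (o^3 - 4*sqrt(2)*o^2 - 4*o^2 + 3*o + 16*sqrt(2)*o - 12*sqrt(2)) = -o^3 + 4*sqrt(2)*o^2 + 6*o^2 - 16*sqrt(2)*o - 3*o - 18 + 12*sqrt(2)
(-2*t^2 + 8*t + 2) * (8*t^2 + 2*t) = -16*t^4 + 60*t^3 + 32*t^2 + 4*t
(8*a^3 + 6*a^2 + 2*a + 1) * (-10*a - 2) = -80*a^4 - 76*a^3 - 32*a^2 - 14*a - 2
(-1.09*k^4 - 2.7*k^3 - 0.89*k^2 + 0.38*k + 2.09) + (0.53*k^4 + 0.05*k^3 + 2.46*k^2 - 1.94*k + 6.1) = -0.56*k^4 - 2.65*k^3 + 1.57*k^2 - 1.56*k + 8.19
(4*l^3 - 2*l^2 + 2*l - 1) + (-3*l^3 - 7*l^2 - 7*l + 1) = l^3 - 9*l^2 - 5*l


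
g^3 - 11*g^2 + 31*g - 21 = (g - 7)*(g - 3)*(g - 1)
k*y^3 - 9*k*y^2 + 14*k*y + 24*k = (y - 6)*(y - 4)*(k*y + k)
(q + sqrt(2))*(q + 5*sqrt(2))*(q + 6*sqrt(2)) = q^3 + 12*sqrt(2)*q^2 + 82*q + 60*sqrt(2)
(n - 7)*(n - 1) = n^2 - 8*n + 7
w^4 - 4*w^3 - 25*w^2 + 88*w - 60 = (w - 6)*(w - 2)*(w - 1)*(w + 5)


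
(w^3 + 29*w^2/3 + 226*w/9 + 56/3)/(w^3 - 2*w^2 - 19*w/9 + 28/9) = (3*w^2 + 25*w + 42)/(3*w^2 - 10*w + 7)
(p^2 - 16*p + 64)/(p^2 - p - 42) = (-p^2 + 16*p - 64)/(-p^2 + p + 42)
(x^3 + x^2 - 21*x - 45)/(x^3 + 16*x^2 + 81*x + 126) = (x^2 - 2*x - 15)/(x^2 + 13*x + 42)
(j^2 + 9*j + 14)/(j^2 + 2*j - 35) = (j + 2)/(j - 5)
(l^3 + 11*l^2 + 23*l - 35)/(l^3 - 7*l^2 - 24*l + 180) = (l^2 + 6*l - 7)/(l^2 - 12*l + 36)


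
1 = 1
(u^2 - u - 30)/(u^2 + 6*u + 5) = (u - 6)/(u + 1)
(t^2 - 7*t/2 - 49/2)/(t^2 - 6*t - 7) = (t + 7/2)/(t + 1)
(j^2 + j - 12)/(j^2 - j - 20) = (j - 3)/(j - 5)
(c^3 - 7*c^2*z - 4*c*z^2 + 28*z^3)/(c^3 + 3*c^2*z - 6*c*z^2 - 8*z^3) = (c^2 - 5*c*z - 14*z^2)/(c^2 + 5*c*z + 4*z^2)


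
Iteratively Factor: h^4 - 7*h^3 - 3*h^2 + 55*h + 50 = (h + 2)*(h^3 - 9*h^2 + 15*h + 25) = (h + 1)*(h + 2)*(h^2 - 10*h + 25) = (h - 5)*(h + 1)*(h + 2)*(h - 5)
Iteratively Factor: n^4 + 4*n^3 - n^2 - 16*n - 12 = (n + 2)*(n^3 + 2*n^2 - 5*n - 6) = (n + 1)*(n + 2)*(n^2 + n - 6) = (n + 1)*(n + 2)*(n + 3)*(n - 2)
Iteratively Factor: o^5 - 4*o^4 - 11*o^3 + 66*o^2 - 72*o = (o - 3)*(o^4 - o^3 - 14*o^2 + 24*o) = o*(o - 3)*(o^3 - o^2 - 14*o + 24) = o*(o - 3)*(o + 4)*(o^2 - 5*o + 6) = o*(o - 3)^2*(o + 4)*(o - 2)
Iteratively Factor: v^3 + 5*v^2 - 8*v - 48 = (v + 4)*(v^2 + v - 12) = (v - 3)*(v + 4)*(v + 4)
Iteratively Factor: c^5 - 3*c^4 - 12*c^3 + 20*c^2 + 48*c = (c - 3)*(c^4 - 12*c^2 - 16*c) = (c - 3)*(c + 2)*(c^3 - 2*c^2 - 8*c) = (c - 4)*(c - 3)*(c + 2)*(c^2 + 2*c) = (c - 4)*(c - 3)*(c + 2)^2*(c)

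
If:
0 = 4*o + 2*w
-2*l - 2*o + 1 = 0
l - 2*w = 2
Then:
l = 0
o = 1/2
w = -1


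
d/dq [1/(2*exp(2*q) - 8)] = -exp(2*q)/(exp(2*q) - 4)^2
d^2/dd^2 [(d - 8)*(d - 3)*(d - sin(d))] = d^2*sin(d) - 11*d*sin(d) - 4*d*cos(d) + 6*d + 22*sqrt(2)*sin(d + pi/4) - 22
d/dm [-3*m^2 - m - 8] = -6*m - 1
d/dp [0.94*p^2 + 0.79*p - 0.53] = 1.88*p + 0.79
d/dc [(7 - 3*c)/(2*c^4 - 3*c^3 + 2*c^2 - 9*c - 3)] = (18*c^4 - 74*c^3 + 69*c^2 - 28*c + 72)/(4*c^8 - 12*c^7 + 17*c^6 - 48*c^5 + 46*c^4 - 18*c^3 + 69*c^2 + 54*c + 9)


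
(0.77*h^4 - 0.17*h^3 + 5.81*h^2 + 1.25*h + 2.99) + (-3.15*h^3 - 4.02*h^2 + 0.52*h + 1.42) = 0.77*h^4 - 3.32*h^3 + 1.79*h^2 + 1.77*h + 4.41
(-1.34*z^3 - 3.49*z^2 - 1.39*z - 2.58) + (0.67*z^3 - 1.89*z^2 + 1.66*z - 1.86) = -0.67*z^3 - 5.38*z^2 + 0.27*z - 4.44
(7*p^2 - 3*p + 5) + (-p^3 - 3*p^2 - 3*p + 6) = -p^3 + 4*p^2 - 6*p + 11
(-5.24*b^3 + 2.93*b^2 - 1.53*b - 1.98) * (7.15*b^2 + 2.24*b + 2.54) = -37.466*b^5 + 9.2119*b^4 - 17.6859*b^3 - 10.142*b^2 - 8.3214*b - 5.0292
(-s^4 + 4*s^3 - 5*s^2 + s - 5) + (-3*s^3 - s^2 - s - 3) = -s^4 + s^3 - 6*s^2 - 8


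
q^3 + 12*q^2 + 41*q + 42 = (q + 2)*(q + 3)*(q + 7)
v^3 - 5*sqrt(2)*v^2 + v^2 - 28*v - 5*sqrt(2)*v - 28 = (v + 1)*(v - 7*sqrt(2))*(v + 2*sqrt(2))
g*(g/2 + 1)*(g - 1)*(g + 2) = g^4/2 + 3*g^3/2 - 2*g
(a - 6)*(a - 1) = a^2 - 7*a + 6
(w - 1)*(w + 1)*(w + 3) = w^3 + 3*w^2 - w - 3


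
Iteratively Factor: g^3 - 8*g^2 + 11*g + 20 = (g + 1)*(g^2 - 9*g + 20) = (g - 5)*(g + 1)*(g - 4)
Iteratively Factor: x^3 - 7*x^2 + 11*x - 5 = (x - 1)*(x^2 - 6*x + 5) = (x - 5)*(x - 1)*(x - 1)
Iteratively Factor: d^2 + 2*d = (d)*(d + 2)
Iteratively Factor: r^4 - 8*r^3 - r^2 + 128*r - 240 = (r - 4)*(r^3 - 4*r^2 - 17*r + 60) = (r - 4)*(r + 4)*(r^2 - 8*r + 15) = (r - 4)*(r - 3)*(r + 4)*(r - 5)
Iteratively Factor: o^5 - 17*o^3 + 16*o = (o + 1)*(o^4 - o^3 - 16*o^2 + 16*o) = o*(o + 1)*(o^3 - o^2 - 16*o + 16) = o*(o + 1)*(o + 4)*(o^2 - 5*o + 4) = o*(o - 4)*(o + 1)*(o + 4)*(o - 1)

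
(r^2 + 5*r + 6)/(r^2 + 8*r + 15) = (r + 2)/(r + 5)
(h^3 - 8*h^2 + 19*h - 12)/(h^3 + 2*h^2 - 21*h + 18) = (h - 4)/(h + 6)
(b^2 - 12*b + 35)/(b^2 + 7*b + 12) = (b^2 - 12*b + 35)/(b^2 + 7*b + 12)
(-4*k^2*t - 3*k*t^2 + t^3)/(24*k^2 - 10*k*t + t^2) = t*(k + t)/(-6*k + t)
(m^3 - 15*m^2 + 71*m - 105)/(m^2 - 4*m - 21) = (m^2 - 8*m + 15)/(m + 3)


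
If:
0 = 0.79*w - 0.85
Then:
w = 1.08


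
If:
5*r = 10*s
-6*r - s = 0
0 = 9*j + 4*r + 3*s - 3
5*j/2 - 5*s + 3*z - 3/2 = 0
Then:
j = 1/3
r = 0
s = 0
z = 2/9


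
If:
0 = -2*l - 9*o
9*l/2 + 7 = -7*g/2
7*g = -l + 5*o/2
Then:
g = 28/67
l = -126/67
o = 28/67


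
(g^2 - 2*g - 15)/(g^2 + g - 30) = (g + 3)/(g + 6)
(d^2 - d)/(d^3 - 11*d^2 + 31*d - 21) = d/(d^2 - 10*d + 21)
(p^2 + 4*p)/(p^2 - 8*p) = (p + 4)/(p - 8)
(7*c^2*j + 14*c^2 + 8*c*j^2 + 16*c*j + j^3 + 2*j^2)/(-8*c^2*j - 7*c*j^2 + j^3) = (-7*c*j - 14*c - j^2 - 2*j)/(j*(8*c - j))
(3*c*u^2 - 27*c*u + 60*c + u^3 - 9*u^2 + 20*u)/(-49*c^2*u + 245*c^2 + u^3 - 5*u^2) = (3*c*u - 12*c + u^2 - 4*u)/(-49*c^2 + u^2)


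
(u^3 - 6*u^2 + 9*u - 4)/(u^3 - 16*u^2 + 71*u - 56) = (u^2 - 5*u + 4)/(u^2 - 15*u + 56)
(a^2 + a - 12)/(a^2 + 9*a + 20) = (a - 3)/(a + 5)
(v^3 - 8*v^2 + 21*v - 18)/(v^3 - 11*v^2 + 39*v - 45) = (v - 2)/(v - 5)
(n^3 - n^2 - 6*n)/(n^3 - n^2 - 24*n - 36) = n*(n - 3)/(n^2 - 3*n - 18)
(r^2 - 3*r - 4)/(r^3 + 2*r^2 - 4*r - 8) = (r^2 - 3*r - 4)/(r^3 + 2*r^2 - 4*r - 8)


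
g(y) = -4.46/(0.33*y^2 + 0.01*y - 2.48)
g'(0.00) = 0.01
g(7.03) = -0.32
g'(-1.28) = -0.98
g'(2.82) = 280.49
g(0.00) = 1.80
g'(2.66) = 561.23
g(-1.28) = 2.28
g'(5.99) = 0.20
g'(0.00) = 0.01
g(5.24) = -0.67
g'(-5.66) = -0.26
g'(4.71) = 0.58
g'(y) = -4.46*(-0.66*y - 0.01)/(0.33*y^2 + 0.01*y - 2.48)^2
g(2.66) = 37.65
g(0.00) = 1.80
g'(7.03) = 0.11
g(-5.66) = -0.56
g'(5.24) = 0.35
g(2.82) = -25.86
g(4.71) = -0.91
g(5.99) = -0.47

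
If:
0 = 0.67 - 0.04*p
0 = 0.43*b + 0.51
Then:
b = -1.19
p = 16.75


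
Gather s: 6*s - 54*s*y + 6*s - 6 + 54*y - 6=s*(12 - 54*y) + 54*y - 12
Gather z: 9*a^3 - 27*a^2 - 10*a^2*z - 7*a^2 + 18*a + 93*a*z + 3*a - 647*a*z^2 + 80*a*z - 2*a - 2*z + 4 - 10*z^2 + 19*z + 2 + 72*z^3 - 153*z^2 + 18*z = 9*a^3 - 34*a^2 + 19*a + 72*z^3 + z^2*(-647*a - 163) + z*(-10*a^2 + 173*a + 35) + 6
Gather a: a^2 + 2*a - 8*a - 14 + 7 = a^2 - 6*a - 7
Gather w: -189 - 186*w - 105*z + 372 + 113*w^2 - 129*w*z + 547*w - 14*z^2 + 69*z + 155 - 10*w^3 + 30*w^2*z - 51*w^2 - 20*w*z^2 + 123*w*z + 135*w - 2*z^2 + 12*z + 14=-10*w^3 + w^2*(30*z + 62) + w*(-20*z^2 - 6*z + 496) - 16*z^2 - 24*z + 352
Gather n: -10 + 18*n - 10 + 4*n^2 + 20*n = 4*n^2 + 38*n - 20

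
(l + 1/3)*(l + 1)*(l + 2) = l^3 + 10*l^2/3 + 3*l + 2/3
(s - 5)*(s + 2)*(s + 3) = s^3 - 19*s - 30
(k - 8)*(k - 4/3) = k^2 - 28*k/3 + 32/3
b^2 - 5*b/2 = b*(b - 5/2)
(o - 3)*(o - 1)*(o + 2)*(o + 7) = o^4 + 5*o^3 - 19*o^2 - 29*o + 42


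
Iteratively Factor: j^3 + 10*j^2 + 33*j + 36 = (j + 3)*(j^2 + 7*j + 12) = (j + 3)^2*(j + 4)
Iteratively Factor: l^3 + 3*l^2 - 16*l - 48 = (l + 3)*(l^2 - 16) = (l - 4)*(l + 3)*(l + 4)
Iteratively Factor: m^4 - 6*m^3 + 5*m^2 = (m)*(m^3 - 6*m^2 + 5*m) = m^2*(m^2 - 6*m + 5) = m^2*(m - 1)*(m - 5)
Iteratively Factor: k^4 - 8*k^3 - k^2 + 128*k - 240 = (k - 3)*(k^3 - 5*k^2 - 16*k + 80) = (k - 5)*(k - 3)*(k^2 - 16) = (k - 5)*(k - 4)*(k - 3)*(k + 4)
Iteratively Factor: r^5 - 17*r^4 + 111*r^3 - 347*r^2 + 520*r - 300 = (r - 2)*(r^4 - 15*r^3 + 81*r^2 - 185*r + 150) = (r - 5)*(r - 2)*(r^3 - 10*r^2 + 31*r - 30) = (r - 5)^2*(r - 2)*(r^2 - 5*r + 6) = (r - 5)^2*(r - 2)^2*(r - 3)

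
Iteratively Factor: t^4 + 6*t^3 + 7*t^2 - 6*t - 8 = (t + 4)*(t^3 + 2*t^2 - t - 2) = (t - 1)*(t + 4)*(t^2 + 3*t + 2) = (t - 1)*(t + 2)*(t + 4)*(t + 1)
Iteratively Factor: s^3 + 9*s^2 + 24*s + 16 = (s + 4)*(s^2 + 5*s + 4) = (s + 1)*(s + 4)*(s + 4)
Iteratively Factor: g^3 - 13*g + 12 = (g - 1)*(g^2 + g - 12) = (g - 3)*(g - 1)*(g + 4)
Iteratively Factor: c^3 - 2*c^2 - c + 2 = (c + 1)*(c^2 - 3*c + 2) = (c - 1)*(c + 1)*(c - 2)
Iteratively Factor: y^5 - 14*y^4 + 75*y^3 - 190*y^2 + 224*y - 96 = (y - 4)*(y^4 - 10*y^3 + 35*y^2 - 50*y + 24) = (y - 4)*(y - 2)*(y^3 - 8*y^2 + 19*y - 12) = (y - 4)*(y - 2)*(y - 1)*(y^2 - 7*y + 12) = (y - 4)*(y - 3)*(y - 2)*(y - 1)*(y - 4)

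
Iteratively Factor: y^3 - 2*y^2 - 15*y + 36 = (y + 4)*(y^2 - 6*y + 9) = (y - 3)*(y + 4)*(y - 3)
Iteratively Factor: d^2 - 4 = (d - 2)*(d + 2)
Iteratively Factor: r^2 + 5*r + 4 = (r + 1)*(r + 4)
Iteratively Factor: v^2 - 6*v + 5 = (v - 5)*(v - 1)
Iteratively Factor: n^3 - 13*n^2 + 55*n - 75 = (n - 5)*(n^2 - 8*n + 15) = (n - 5)*(n - 3)*(n - 5)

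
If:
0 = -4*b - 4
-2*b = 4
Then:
No Solution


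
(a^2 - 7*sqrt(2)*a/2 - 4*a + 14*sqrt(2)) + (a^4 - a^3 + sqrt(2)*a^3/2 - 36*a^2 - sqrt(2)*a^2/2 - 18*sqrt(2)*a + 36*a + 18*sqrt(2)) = a^4 - a^3 + sqrt(2)*a^3/2 - 35*a^2 - sqrt(2)*a^2/2 - 43*sqrt(2)*a/2 + 32*a + 32*sqrt(2)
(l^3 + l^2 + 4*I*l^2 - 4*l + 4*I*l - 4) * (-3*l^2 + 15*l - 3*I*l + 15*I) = -3*l^5 + 12*l^4 - 15*I*l^4 + 39*l^3 + 60*I*l^3 - 96*l^2 + 87*I*l^2 - 120*l - 48*I*l - 60*I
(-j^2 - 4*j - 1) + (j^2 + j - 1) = -3*j - 2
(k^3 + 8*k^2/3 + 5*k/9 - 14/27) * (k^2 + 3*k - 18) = k^5 + 17*k^4/3 - 85*k^3/9 - 1265*k^2/27 - 104*k/9 + 28/3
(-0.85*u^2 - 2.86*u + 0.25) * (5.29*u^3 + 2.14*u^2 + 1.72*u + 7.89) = -4.4965*u^5 - 16.9484*u^4 - 6.2599*u^3 - 11.0907*u^2 - 22.1354*u + 1.9725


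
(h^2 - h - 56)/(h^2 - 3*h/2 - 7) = 2*(-h^2 + h + 56)/(-2*h^2 + 3*h + 14)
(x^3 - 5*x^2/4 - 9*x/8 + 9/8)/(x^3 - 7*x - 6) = (x^2 - 9*x/4 + 9/8)/(x^2 - x - 6)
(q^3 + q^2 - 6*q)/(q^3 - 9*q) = (q - 2)/(q - 3)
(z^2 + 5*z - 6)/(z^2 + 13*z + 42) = (z - 1)/(z + 7)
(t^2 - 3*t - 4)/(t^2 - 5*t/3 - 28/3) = 3*(t + 1)/(3*t + 7)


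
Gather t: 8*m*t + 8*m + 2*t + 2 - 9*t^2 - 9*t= 8*m - 9*t^2 + t*(8*m - 7) + 2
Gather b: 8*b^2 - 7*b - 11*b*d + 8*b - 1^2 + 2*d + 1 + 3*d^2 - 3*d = 8*b^2 + b*(1 - 11*d) + 3*d^2 - d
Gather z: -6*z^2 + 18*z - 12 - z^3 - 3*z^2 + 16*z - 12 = -z^3 - 9*z^2 + 34*z - 24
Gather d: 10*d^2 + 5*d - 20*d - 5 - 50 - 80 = 10*d^2 - 15*d - 135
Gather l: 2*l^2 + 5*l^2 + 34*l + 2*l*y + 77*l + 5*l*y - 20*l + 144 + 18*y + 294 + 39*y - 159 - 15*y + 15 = 7*l^2 + l*(7*y + 91) + 42*y + 294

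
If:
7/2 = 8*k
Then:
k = 7/16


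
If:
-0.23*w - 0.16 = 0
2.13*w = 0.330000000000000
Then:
No Solution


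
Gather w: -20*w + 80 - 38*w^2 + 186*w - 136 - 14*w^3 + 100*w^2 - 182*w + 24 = -14*w^3 + 62*w^2 - 16*w - 32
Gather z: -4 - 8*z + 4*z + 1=-4*z - 3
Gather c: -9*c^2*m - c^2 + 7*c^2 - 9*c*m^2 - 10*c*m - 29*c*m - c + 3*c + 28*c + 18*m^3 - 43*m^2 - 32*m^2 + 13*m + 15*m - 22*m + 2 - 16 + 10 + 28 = c^2*(6 - 9*m) + c*(-9*m^2 - 39*m + 30) + 18*m^3 - 75*m^2 + 6*m + 24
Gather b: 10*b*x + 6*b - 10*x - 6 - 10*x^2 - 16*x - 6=b*(10*x + 6) - 10*x^2 - 26*x - 12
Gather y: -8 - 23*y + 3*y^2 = 3*y^2 - 23*y - 8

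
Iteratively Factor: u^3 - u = (u - 1)*(u^2 + u) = u*(u - 1)*(u + 1)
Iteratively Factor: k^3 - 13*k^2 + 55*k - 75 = (k - 5)*(k^2 - 8*k + 15) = (k - 5)*(k - 3)*(k - 5)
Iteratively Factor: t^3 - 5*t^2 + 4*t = (t - 4)*(t^2 - t) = t*(t - 4)*(t - 1)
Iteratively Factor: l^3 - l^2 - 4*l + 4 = (l - 1)*(l^2 - 4) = (l - 1)*(l + 2)*(l - 2)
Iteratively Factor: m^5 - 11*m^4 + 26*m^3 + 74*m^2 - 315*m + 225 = (m + 3)*(m^4 - 14*m^3 + 68*m^2 - 130*m + 75) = (m - 3)*(m + 3)*(m^3 - 11*m^2 + 35*m - 25) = (m - 3)*(m - 1)*(m + 3)*(m^2 - 10*m + 25) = (m - 5)*(m - 3)*(m - 1)*(m + 3)*(m - 5)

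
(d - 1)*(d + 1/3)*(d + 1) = d^3 + d^2/3 - d - 1/3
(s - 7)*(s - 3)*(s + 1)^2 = s^4 - 8*s^3 + 2*s^2 + 32*s + 21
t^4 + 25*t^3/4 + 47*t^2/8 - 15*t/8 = t*(t - 1/4)*(t + 3/2)*(t + 5)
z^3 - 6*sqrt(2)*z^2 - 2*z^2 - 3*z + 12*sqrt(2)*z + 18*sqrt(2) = (z - 3)*(z + 1)*(z - 6*sqrt(2))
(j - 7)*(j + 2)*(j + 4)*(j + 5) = j^4 + 4*j^3 - 39*j^2 - 226*j - 280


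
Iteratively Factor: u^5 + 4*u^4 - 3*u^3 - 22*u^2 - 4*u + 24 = (u + 2)*(u^4 + 2*u^3 - 7*u^2 - 8*u + 12) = (u - 1)*(u + 2)*(u^3 + 3*u^2 - 4*u - 12) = (u - 2)*(u - 1)*(u + 2)*(u^2 + 5*u + 6) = (u - 2)*(u - 1)*(u + 2)^2*(u + 3)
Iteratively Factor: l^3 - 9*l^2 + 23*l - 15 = (l - 1)*(l^2 - 8*l + 15) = (l - 3)*(l - 1)*(l - 5)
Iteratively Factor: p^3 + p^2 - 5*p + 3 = (p - 1)*(p^2 + 2*p - 3) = (p - 1)*(p + 3)*(p - 1)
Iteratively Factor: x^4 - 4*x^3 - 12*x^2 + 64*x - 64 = (x - 2)*(x^3 - 2*x^2 - 16*x + 32) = (x - 2)*(x + 4)*(x^2 - 6*x + 8) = (x - 2)^2*(x + 4)*(x - 4)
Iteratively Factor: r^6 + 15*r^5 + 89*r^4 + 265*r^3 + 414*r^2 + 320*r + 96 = (r + 2)*(r^5 + 13*r^4 + 63*r^3 + 139*r^2 + 136*r + 48) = (r + 1)*(r + 2)*(r^4 + 12*r^3 + 51*r^2 + 88*r + 48) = (r + 1)*(r + 2)*(r + 3)*(r^3 + 9*r^2 + 24*r + 16) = (r + 1)*(r + 2)*(r + 3)*(r + 4)*(r^2 + 5*r + 4) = (r + 1)*(r + 2)*(r + 3)*(r + 4)^2*(r + 1)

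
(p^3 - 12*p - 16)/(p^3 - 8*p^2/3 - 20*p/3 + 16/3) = 3*(p + 2)/(3*p - 2)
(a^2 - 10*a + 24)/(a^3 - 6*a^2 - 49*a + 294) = (a - 4)/(a^2 - 49)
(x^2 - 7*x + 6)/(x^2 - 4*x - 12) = (x - 1)/(x + 2)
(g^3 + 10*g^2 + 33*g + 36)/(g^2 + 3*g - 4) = (g^2 + 6*g + 9)/(g - 1)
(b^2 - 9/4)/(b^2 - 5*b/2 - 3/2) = (9 - 4*b^2)/(2*(-2*b^2 + 5*b + 3))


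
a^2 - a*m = a*(a - m)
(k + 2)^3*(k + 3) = k^4 + 9*k^3 + 30*k^2 + 44*k + 24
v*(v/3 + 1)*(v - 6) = v^3/3 - v^2 - 6*v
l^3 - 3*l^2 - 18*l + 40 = (l - 5)*(l - 2)*(l + 4)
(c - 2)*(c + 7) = c^2 + 5*c - 14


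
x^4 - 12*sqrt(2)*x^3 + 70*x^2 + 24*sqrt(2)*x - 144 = (x - 6*sqrt(2))^2*(x - sqrt(2))*(x + sqrt(2))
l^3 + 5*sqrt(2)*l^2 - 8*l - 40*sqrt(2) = (l - 2*sqrt(2))*(l + 2*sqrt(2))*(l + 5*sqrt(2))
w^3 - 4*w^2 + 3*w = w*(w - 3)*(w - 1)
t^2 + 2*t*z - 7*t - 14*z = (t - 7)*(t + 2*z)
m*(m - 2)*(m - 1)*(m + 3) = m^4 - 7*m^2 + 6*m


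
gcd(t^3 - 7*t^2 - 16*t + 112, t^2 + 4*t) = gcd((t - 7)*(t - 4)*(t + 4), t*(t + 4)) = t + 4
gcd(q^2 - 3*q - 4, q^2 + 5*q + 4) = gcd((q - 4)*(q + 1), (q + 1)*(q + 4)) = q + 1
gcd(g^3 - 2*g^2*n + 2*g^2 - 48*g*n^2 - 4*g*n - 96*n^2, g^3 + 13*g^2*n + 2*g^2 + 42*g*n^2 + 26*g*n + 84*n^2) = g^2 + 6*g*n + 2*g + 12*n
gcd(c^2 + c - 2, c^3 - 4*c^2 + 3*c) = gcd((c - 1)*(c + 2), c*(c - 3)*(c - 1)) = c - 1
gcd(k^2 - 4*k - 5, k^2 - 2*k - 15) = k - 5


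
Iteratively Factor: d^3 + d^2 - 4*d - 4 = (d + 1)*(d^2 - 4) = (d + 1)*(d + 2)*(d - 2)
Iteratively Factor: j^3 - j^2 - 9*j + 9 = (j + 3)*(j^2 - 4*j + 3) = (j - 3)*(j + 3)*(j - 1)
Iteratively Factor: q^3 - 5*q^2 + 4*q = (q - 4)*(q^2 - q) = (q - 4)*(q - 1)*(q)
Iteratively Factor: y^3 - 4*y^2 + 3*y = (y - 3)*(y^2 - y) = y*(y - 3)*(y - 1)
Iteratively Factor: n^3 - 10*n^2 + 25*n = (n - 5)*(n^2 - 5*n) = n*(n - 5)*(n - 5)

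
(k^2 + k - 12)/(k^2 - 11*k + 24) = (k + 4)/(k - 8)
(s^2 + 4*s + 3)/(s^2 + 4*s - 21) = (s^2 + 4*s + 3)/(s^2 + 4*s - 21)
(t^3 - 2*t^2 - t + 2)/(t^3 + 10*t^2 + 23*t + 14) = (t^2 - 3*t + 2)/(t^2 + 9*t + 14)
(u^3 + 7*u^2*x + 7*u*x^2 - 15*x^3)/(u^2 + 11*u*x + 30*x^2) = (u^2 + 2*u*x - 3*x^2)/(u + 6*x)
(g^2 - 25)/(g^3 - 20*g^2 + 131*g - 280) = (g + 5)/(g^2 - 15*g + 56)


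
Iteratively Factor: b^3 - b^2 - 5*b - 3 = (b + 1)*(b^2 - 2*b - 3) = (b + 1)^2*(b - 3)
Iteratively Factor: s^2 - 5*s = (s - 5)*(s)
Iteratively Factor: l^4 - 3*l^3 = (l)*(l^3 - 3*l^2) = l^2*(l^2 - 3*l) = l^2*(l - 3)*(l)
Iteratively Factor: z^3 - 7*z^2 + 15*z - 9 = (z - 1)*(z^2 - 6*z + 9) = (z - 3)*(z - 1)*(z - 3)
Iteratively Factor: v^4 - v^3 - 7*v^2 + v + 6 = (v - 1)*(v^3 - 7*v - 6) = (v - 3)*(v - 1)*(v^2 + 3*v + 2) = (v - 3)*(v - 1)*(v + 1)*(v + 2)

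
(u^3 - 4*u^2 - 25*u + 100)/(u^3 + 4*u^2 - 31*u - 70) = (u^2 + u - 20)/(u^2 + 9*u + 14)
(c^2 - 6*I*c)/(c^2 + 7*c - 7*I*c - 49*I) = c*(c - 6*I)/(c^2 + 7*c*(1 - I) - 49*I)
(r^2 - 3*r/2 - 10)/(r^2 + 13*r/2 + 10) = (r - 4)/(r + 4)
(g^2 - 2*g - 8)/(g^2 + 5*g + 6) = (g - 4)/(g + 3)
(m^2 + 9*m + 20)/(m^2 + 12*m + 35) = (m + 4)/(m + 7)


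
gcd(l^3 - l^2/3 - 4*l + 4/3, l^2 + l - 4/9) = l - 1/3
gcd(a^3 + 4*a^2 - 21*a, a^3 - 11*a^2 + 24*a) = a^2 - 3*a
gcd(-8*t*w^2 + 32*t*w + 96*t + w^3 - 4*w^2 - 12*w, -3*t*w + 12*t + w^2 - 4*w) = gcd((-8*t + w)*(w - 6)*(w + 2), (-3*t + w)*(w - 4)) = 1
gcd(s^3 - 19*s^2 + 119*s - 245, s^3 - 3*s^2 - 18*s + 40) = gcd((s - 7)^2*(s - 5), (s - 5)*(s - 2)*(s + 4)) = s - 5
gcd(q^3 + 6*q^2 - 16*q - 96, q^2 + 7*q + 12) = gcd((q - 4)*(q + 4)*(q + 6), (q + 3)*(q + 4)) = q + 4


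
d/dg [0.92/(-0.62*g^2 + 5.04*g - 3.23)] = (1.1408*g - 4.6368)/(0.62*g^2 - 5.04*g + 3.23)^2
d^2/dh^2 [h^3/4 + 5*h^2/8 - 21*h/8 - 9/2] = 3*h/2 + 5/4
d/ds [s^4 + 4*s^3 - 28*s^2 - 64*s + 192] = 4*s^3 + 12*s^2 - 56*s - 64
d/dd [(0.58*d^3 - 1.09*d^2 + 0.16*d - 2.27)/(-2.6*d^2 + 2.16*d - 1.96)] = (-1.508*d^4 + 2.5056*d^3 - 5.3488*d^2 - 7.5312*d + 4.5896)/(6.76*d^4 - 11.232*d^3 + 14.8576*d^2 - 8.4672*d + 3.8416)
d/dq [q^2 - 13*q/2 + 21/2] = 2*q - 13/2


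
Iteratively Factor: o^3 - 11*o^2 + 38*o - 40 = (o - 5)*(o^2 - 6*o + 8) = (o - 5)*(o - 4)*(o - 2)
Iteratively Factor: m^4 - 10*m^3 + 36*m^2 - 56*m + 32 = (m - 2)*(m^3 - 8*m^2 + 20*m - 16) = (m - 2)^2*(m^2 - 6*m + 8) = (m - 2)^3*(m - 4)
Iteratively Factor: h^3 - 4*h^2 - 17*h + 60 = (h - 3)*(h^2 - h - 20) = (h - 5)*(h - 3)*(h + 4)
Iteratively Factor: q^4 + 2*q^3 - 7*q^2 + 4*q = (q)*(q^3 + 2*q^2 - 7*q + 4) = q*(q + 4)*(q^2 - 2*q + 1) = q*(q - 1)*(q + 4)*(q - 1)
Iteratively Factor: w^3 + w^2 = (w)*(w^2 + w) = w*(w + 1)*(w)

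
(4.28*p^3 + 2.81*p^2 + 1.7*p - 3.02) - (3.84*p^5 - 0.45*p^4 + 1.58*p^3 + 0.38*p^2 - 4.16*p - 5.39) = -3.84*p^5 + 0.45*p^4 + 2.7*p^3 + 2.43*p^2 + 5.86*p + 2.37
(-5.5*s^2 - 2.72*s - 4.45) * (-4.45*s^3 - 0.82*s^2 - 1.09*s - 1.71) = 24.475*s^5 + 16.614*s^4 + 28.0279*s^3 + 16.0188*s^2 + 9.5017*s + 7.6095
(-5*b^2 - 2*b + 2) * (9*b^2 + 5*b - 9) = -45*b^4 - 43*b^3 + 53*b^2 + 28*b - 18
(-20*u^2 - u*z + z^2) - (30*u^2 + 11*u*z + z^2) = -50*u^2 - 12*u*z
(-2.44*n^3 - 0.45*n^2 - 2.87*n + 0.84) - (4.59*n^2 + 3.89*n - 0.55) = -2.44*n^3 - 5.04*n^2 - 6.76*n + 1.39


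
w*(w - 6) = w^2 - 6*w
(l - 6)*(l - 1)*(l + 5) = l^3 - 2*l^2 - 29*l + 30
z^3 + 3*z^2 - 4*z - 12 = (z - 2)*(z + 2)*(z + 3)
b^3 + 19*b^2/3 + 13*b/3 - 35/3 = (b - 1)*(b + 7/3)*(b + 5)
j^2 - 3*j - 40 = (j - 8)*(j + 5)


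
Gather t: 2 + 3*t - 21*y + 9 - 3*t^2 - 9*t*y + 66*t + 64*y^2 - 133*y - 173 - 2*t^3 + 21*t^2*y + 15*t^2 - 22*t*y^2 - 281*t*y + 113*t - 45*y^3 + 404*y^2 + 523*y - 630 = -2*t^3 + t^2*(21*y + 12) + t*(-22*y^2 - 290*y + 182) - 45*y^3 + 468*y^2 + 369*y - 792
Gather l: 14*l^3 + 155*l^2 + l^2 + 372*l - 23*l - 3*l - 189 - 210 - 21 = 14*l^3 + 156*l^2 + 346*l - 420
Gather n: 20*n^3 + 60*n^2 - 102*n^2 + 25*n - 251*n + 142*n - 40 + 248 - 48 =20*n^3 - 42*n^2 - 84*n + 160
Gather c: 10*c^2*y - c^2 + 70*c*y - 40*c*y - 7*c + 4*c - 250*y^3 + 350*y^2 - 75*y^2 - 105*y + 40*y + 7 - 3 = c^2*(10*y - 1) + c*(30*y - 3) - 250*y^3 + 275*y^2 - 65*y + 4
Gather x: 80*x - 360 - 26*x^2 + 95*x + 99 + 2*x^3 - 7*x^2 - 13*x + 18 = 2*x^3 - 33*x^2 + 162*x - 243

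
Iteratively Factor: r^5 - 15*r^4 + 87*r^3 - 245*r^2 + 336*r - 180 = (r - 3)*(r^4 - 12*r^3 + 51*r^2 - 92*r + 60) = (r - 3)^2*(r^3 - 9*r^2 + 24*r - 20) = (r - 5)*(r - 3)^2*(r^2 - 4*r + 4) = (r - 5)*(r - 3)^2*(r - 2)*(r - 2)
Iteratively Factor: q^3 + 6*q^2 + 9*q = (q + 3)*(q^2 + 3*q) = q*(q + 3)*(q + 3)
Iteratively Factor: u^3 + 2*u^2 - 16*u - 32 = (u - 4)*(u^2 + 6*u + 8) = (u - 4)*(u + 4)*(u + 2)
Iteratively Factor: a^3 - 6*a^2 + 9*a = (a - 3)*(a^2 - 3*a) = a*(a - 3)*(a - 3)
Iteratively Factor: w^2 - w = (w - 1)*(w)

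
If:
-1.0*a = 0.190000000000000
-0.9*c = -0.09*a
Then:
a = -0.19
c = -0.02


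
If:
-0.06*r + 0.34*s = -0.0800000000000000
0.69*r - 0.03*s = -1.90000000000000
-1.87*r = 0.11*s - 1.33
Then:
No Solution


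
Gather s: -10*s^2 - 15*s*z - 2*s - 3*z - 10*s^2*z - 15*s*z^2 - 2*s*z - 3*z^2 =s^2*(-10*z - 10) + s*(-15*z^2 - 17*z - 2) - 3*z^2 - 3*z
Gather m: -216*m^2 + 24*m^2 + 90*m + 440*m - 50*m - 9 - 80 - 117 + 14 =-192*m^2 + 480*m - 192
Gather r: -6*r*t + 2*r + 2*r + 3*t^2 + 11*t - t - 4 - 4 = r*(4 - 6*t) + 3*t^2 + 10*t - 8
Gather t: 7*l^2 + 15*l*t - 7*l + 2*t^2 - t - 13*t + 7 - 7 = 7*l^2 - 7*l + 2*t^2 + t*(15*l - 14)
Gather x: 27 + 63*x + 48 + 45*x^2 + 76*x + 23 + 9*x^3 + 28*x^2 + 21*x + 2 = 9*x^3 + 73*x^2 + 160*x + 100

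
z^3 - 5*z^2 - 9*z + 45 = (z - 5)*(z - 3)*(z + 3)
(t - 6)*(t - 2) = t^2 - 8*t + 12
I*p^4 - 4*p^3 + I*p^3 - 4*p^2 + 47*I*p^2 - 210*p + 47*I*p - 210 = (p - 7*I)*(p + 5*I)*(p + 6*I)*(I*p + I)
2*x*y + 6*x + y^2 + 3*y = (2*x + y)*(y + 3)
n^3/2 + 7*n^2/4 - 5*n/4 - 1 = (n/2 + 1/4)*(n - 1)*(n + 4)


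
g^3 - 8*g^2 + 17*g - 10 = (g - 5)*(g - 2)*(g - 1)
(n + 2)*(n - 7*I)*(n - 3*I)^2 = n^4 + 2*n^3 - 13*I*n^3 - 51*n^2 - 26*I*n^2 - 102*n + 63*I*n + 126*I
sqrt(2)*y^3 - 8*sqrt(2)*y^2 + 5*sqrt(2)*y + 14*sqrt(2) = (y - 7)*(y - 2)*(sqrt(2)*y + sqrt(2))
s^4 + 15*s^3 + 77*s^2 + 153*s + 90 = (s + 1)*(s + 3)*(s + 5)*(s + 6)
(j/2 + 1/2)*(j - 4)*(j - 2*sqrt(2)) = j^3/2 - 3*j^2/2 - sqrt(2)*j^2 - 2*j + 3*sqrt(2)*j + 4*sqrt(2)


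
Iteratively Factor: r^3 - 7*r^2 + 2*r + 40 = (r + 2)*(r^2 - 9*r + 20) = (r - 5)*(r + 2)*(r - 4)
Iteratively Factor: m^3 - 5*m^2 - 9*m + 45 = (m + 3)*(m^2 - 8*m + 15) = (m - 5)*(m + 3)*(m - 3)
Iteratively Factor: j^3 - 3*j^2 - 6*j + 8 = (j - 4)*(j^2 + j - 2) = (j - 4)*(j + 2)*(j - 1)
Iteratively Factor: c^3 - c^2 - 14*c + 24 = (c - 3)*(c^2 + 2*c - 8) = (c - 3)*(c - 2)*(c + 4)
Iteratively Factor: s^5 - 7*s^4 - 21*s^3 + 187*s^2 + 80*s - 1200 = (s - 4)*(s^4 - 3*s^3 - 33*s^2 + 55*s + 300) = (s - 4)*(s + 3)*(s^3 - 6*s^2 - 15*s + 100) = (s - 5)*(s - 4)*(s + 3)*(s^2 - s - 20) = (s - 5)*(s - 4)*(s + 3)*(s + 4)*(s - 5)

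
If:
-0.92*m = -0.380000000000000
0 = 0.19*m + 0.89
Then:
No Solution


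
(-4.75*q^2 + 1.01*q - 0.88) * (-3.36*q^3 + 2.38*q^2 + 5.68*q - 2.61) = 15.96*q^5 - 14.6986*q^4 - 21.6194*q^3 + 16.0399*q^2 - 7.6345*q + 2.2968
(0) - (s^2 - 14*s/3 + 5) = -s^2 + 14*s/3 - 5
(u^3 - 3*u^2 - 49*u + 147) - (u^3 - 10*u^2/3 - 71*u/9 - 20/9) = u^2/3 - 370*u/9 + 1343/9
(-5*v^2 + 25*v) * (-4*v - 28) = 20*v^3 + 40*v^2 - 700*v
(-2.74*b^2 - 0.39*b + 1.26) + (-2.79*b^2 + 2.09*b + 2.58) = -5.53*b^2 + 1.7*b + 3.84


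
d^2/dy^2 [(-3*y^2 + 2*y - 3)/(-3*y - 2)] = 102/(27*y^3 + 54*y^2 + 36*y + 8)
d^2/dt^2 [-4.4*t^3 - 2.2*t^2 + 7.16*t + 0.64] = -26.4*t - 4.4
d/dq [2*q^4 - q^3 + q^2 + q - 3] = 8*q^3 - 3*q^2 + 2*q + 1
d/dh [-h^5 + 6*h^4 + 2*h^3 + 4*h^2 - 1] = h*(-5*h^3 + 24*h^2 + 6*h + 8)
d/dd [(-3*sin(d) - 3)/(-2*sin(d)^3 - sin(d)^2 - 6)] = 3*(-4*sin(d)^3 - 7*sin(d)^2 - 2*sin(d) + 6)*cos(d)/(2*sin(d)^3 + sin(d)^2 + 6)^2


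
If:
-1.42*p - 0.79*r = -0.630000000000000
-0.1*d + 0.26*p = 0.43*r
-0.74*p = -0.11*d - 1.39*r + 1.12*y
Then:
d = 0.163872832369942 - 5.5028901734104*y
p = 0.347850433526012 - 0.532755298651252*y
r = 0.957610789980732*y + 0.172218208092486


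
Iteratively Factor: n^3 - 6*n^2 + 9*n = (n - 3)*(n^2 - 3*n) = n*(n - 3)*(n - 3)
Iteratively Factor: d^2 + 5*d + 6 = (d + 2)*(d + 3)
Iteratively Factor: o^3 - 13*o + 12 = (o - 1)*(o^2 + o - 12) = (o - 1)*(o + 4)*(o - 3)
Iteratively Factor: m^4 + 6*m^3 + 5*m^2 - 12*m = (m)*(m^3 + 6*m^2 + 5*m - 12) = m*(m - 1)*(m^2 + 7*m + 12) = m*(m - 1)*(m + 4)*(m + 3)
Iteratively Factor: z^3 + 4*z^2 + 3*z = (z)*(z^2 + 4*z + 3) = z*(z + 3)*(z + 1)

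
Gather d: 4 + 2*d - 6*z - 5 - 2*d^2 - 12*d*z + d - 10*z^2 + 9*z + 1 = -2*d^2 + d*(3 - 12*z) - 10*z^2 + 3*z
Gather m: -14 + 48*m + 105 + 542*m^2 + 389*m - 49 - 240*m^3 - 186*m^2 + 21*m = -240*m^3 + 356*m^2 + 458*m + 42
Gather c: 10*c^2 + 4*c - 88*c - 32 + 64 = 10*c^2 - 84*c + 32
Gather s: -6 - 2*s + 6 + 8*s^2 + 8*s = 8*s^2 + 6*s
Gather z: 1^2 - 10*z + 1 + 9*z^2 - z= 9*z^2 - 11*z + 2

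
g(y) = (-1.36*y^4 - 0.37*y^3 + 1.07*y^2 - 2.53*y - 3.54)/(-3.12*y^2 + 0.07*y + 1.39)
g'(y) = (6.24*y - 0.07)*(-1.36*y^4 - 0.37*y^3 + 1.07*y^2 - 2.53*y - 3.54)/(-3.12*y^2 + 0.07*y + 1.39)^2 + (-5.44*y^3 - 1.11*y^2 + 2.14*y - 2.53)/(-3.12*y^2 + 0.07*y + 1.39)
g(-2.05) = 1.24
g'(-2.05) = -1.63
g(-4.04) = 6.30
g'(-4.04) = -3.42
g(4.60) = 9.91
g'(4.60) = 4.07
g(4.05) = 7.81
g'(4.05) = 3.57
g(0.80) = 10.21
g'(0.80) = -83.44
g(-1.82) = 0.89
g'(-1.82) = -1.38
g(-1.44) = 0.47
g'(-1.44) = -0.79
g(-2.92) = 3.02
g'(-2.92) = -2.44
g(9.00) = 36.43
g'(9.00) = 7.96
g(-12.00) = 61.02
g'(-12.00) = -10.34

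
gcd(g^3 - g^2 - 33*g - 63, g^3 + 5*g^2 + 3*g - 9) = g^2 + 6*g + 9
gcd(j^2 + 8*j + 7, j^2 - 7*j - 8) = j + 1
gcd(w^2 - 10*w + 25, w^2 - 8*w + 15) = w - 5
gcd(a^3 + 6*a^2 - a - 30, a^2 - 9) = a + 3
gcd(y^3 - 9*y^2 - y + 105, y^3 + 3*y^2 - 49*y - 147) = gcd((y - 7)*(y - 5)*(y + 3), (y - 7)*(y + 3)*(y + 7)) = y^2 - 4*y - 21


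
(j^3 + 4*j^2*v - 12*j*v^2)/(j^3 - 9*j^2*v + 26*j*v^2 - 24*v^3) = j*(j + 6*v)/(j^2 - 7*j*v + 12*v^2)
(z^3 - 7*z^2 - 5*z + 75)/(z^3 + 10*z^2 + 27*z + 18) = (z^2 - 10*z + 25)/(z^2 + 7*z + 6)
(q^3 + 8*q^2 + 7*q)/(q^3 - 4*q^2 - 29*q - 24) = q*(q + 7)/(q^2 - 5*q - 24)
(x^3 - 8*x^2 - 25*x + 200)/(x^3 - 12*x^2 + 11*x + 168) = (x^2 - 25)/(x^2 - 4*x - 21)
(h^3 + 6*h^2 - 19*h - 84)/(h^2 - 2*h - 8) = (h^2 + 10*h + 21)/(h + 2)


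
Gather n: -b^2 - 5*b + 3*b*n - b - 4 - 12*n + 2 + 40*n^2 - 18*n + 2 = -b^2 - 6*b + 40*n^2 + n*(3*b - 30)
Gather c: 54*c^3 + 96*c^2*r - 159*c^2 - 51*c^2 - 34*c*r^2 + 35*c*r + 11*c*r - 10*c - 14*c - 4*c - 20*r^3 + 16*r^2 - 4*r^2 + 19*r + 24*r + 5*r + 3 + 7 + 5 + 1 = 54*c^3 + c^2*(96*r - 210) + c*(-34*r^2 + 46*r - 28) - 20*r^3 + 12*r^2 + 48*r + 16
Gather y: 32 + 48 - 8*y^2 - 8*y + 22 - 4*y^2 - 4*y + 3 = -12*y^2 - 12*y + 105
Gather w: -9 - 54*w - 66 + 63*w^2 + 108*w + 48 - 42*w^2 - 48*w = 21*w^2 + 6*w - 27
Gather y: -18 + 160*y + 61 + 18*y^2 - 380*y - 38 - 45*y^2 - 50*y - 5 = -27*y^2 - 270*y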